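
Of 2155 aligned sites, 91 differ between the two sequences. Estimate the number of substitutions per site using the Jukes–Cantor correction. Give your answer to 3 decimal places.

p = 91/2155 ≈ 0.042227.
d = −(3/4) ln(1 − 4p/3) = −0.75 ln(1 − 0.056303) = −0.75 ln(0.943697)
  = −0.75 × (-0.057950) = 0.043463 substitutions/site.

0.043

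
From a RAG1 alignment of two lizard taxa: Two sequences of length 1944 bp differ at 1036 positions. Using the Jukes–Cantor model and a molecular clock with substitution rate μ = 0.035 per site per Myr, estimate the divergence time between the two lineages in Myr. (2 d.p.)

p = 1036/1944 ≈ 0.532922.
d = −(3/4) ln(1 − 4p/3) = −0.75 ln(1 − 0.710563) = −0.75 ln(0.289437)
  = −0.75 × (-1.239818) = 0.929864 substitutions/site.
Under a molecular clock d = 2μt, so t = d/(2μ) = 0.929864 / (2 × 0.035) = 13.28 Myr.

13.28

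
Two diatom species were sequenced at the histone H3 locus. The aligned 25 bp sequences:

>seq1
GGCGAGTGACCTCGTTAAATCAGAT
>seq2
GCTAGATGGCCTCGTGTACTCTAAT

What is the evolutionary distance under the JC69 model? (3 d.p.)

0.663

The sequences differ at 11 of 25 sites, so p = 11/25 = 0.44.
d = −(3/4) ln(1 − 4p/3) = −0.75 ln(1 − 0.586667) = −0.75 ln(0.413333)
  = −0.75 × (-0.883502) = 0.662627 substitutions/site.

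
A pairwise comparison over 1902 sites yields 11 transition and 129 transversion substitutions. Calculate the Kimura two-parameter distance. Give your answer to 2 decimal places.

P = 11/1902 ≈ 0.005783 and Q = 129/1902 ≈ 0.067823.
Under the Kimura two-parameter model, d = −½ ln(1 − 2P − Q) − ¼ ln(1 − 2Q).
1 − 2P − Q = 0.920611, giving −½ ln(0.920611) = 0.041359.
1 − 2Q = 0.864354, giving −¼ ln(0.864354) = 0.036443.
d = 0.041359 + 0.036443 = 0.077802.

0.08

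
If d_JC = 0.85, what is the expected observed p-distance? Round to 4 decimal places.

0.5085

p = (3/4)(1 − e^(−4d/3)) = 0.75 × (1 − e^(-1.133333)) = 0.75 × (1 − 0.321958) = 0.508532.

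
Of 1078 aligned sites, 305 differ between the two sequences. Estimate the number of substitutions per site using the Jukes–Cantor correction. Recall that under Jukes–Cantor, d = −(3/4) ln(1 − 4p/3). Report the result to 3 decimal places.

0.355

p = 305/1078 ≈ 0.282931.
d = −(3/4) ln(1 − 4p/3) = −0.75 ln(1 − 0.377241) = −0.75 ln(0.622759)
  = −0.75 × (-0.473596) = 0.355197 substitutions/site.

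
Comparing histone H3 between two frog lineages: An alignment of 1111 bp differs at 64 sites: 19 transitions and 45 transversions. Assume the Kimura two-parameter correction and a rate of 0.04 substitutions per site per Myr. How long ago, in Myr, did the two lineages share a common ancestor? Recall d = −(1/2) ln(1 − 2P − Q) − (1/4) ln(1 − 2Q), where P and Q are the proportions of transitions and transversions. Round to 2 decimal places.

0.75

P = 19/1111 ≈ 0.017102 and Q = 45/1111 ≈ 0.040504.
Under the Kimura two-parameter model, d = −½ ln(1 − 2P − Q) − ¼ ln(1 − 2Q).
1 − 2P − Q = 0.925292, giving −½ ln(0.925292) = 0.038823.
1 − 2Q = 0.918992, giving −¼ ln(0.918992) = 0.021119.
d = 0.038823 + 0.021119 = 0.059942.
Under a molecular clock d = 2μt, so t = d/(2μ) = 0.059942 / (2 × 0.04) = 0.75 Myr.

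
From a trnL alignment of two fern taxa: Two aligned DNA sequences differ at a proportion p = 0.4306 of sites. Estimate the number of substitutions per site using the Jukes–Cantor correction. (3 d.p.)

d = −(3/4) ln(1 − 4p/3) = −0.75 ln(1 − 0.574133) = −0.75 ln(0.425867)
  = −0.75 × (-0.853628) = 0.640221 substitutions/site.

0.640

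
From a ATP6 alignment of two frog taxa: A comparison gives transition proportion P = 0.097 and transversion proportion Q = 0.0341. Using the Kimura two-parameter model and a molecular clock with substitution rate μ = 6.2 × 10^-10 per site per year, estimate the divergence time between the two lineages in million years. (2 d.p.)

118.64

Under the Kimura two-parameter model, d = −½ ln(1 − 2P − Q) − ¼ ln(1 − 2Q).
1 − 2P − Q = 0.7719, giving −½ ln(0.7719) = 0.129450.
1 − 2Q = 0.9318, giving −¼ ln(0.9318) = 0.017659.
d = 0.129450 + 0.017659 = 0.147109.
Under a molecular clock d = 2μt, so t = d/(2μ) = 0.147109 / (2 × 6.2 × 10^-10) = 118.64 million years.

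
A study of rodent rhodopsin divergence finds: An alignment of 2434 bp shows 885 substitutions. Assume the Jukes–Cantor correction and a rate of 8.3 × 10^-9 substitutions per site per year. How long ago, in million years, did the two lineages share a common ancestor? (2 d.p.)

p = 885/2434 ≈ 0.363599.
d = −(3/4) ln(1 − 4p/3) = −0.75 ln(1 − 0.484799) = −0.75 ln(0.515201)
  = −0.75 × (-0.663198) = 0.497399 substitutions/site.
Under a molecular clock d = 2μt, so t = d/(2μ) = 0.497399 / (2 × 8.3 × 10^-9) = 29.96 million years.

29.96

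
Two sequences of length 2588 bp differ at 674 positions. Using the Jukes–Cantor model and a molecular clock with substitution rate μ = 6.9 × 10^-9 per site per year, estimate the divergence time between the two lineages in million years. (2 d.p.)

23.18

p = 674/2588 ≈ 0.260433.
d = −(3/4) ln(1 − 4p/3) = −0.75 ln(1 − 0.347244) = −0.75 ln(0.652756)
  = −0.75 × (-0.426552) = 0.319914 substitutions/site.
Under a molecular clock d = 2μt, so t = d/(2μ) = 0.319914 / (2 × 6.9 × 10^-9) = 23.18 million years.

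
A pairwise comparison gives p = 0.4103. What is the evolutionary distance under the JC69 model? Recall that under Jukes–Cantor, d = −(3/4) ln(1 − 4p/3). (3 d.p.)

d = −(3/4) ln(1 − 4p/3) = −0.75 ln(1 − 0.547067) = −0.75 ln(0.452933)
  = −0.75 × (-0.792011) = 0.594008 substitutions/site.

0.594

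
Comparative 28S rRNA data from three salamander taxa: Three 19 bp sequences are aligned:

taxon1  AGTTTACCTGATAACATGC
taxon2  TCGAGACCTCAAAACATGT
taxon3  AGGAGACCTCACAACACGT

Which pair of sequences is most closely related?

taxon2 and taxon3

taxon1–taxon2: 8/19 differ, p = 0.421, d = 0.618.
taxon1–taxon3: 7/19 differ, p = 0.368, d = 0.507.
taxon2–taxon3: 4/19 differ, p = 0.211, d = 0.247.
The smallest distance is between taxon2 and taxon3.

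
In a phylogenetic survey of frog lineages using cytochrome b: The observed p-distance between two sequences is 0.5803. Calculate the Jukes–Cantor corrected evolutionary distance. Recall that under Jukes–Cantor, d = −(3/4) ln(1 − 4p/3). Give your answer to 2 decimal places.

d = −(3/4) ln(1 − 4p/3) = −0.75 ln(1 − 0.773733) = −0.75 ln(0.226267)
  = −0.75 × (-1.486040) = 1.114530 substitutions/site.

1.11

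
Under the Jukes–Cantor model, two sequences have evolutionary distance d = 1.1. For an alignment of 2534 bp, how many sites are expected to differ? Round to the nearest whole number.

1462

Invert JC69: p = (3/4)(1 − e^(−4d/3)) = 0.75 × (1 − e^(-1.466667)) = 0.75 × (1 − 0.230693) = 0.576980.
Expected differing sites = pL ≈ 0.576980 × 2534 = 1462.06732 ≈ 1462.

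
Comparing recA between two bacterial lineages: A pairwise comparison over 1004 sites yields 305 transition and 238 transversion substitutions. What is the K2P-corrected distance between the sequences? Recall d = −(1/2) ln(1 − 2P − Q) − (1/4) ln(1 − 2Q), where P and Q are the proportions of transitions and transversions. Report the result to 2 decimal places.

1.09

P = 305/1004 ≈ 0.303785 and Q = 238/1004 ≈ 0.237052.
Under the Kimura two-parameter model, d = −½ ln(1 − 2P − Q) − ¼ ln(1 − 2Q).
1 − 2P − Q = 0.155378, giving −½ ln(0.155378) = 0.930947.
1 − 2Q = 0.525896, giving −¼ ln(0.525896) = 0.160663.
d = 0.930947 + 0.160663 = 1.091610.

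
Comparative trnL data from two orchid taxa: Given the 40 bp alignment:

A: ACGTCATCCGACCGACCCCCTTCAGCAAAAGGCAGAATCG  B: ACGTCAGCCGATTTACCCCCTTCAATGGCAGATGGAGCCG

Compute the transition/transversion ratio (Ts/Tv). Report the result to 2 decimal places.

Transitions are A↔G and C↔T; transversions are all other mismatches.
Transitions: 11. Transversions: 3.
R = 11/3 = 3.666666… ≈ 3.67 (to 2 d.p.).

3.67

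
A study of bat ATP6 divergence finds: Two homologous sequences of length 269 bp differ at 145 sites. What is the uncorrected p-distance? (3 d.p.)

p = 145/269 = 0.539033… ≈ 0.539 (to 3 d.p.).

0.539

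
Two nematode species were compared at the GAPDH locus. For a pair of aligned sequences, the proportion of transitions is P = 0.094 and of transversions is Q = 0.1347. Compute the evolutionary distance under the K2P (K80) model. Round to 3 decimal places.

0.273

Under the Kimura two-parameter model, d = −½ ln(1 − 2P − Q) − ¼ ln(1 − 2Q).
1 − 2P − Q = 0.6773, giving −½ ln(0.6773) = 0.194820.
1 − 2Q = 0.7306, giving −¼ ln(0.7306) = 0.078472.
d = 0.194820 + 0.078472 = 0.273292.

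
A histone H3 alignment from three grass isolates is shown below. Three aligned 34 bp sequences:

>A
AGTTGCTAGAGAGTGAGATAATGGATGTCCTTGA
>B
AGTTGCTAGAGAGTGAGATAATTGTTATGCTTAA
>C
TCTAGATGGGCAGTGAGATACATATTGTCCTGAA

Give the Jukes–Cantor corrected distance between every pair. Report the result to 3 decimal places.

A–B: 5/34 sites differ → p ≈ 0.147059, d = −0.75 ln(1 − 0.196079) = 0.163691 ≈ 0.164.
A–C: 14/34 sites differ → p ≈ 0.411765, d = −0.75 ln(1 − 0.54902) = 0.597249 ≈ 0.597.
B–C: 13/34 sites differ → p ≈ 0.382353, d = −0.75 ln(1 − 0.509804) = 0.534712 ≈ 0.535.

d(A,B) = 0.164, d(A,C) = 0.597, d(B,C) = 0.535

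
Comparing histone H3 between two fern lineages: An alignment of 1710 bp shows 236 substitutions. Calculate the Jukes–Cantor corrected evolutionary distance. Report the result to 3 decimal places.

p = 236/1710 ≈ 0.138012.
d = −(3/4) ln(1 − 4p/3) = −0.75 ln(1 − 0.184016) = −0.75 ln(0.815984)
  = −0.75 × (-0.203361) = 0.152521 substitutions/site.

0.153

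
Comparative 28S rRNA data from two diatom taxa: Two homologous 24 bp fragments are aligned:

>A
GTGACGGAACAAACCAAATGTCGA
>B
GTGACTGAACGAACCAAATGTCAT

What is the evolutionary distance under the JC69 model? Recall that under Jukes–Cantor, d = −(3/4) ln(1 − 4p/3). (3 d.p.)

The sequences differ at 4 of 24 sites (6, 11, 23, 24), so p = 4/24 ≈ 0.166667.
d = −(3/4) ln(1 − 4p/3) = −0.75 ln(1 − 0.222223) = −0.75 ln(0.777777)
  = −0.75 × (-0.251315) = 0.188486 substitutions/site.

0.188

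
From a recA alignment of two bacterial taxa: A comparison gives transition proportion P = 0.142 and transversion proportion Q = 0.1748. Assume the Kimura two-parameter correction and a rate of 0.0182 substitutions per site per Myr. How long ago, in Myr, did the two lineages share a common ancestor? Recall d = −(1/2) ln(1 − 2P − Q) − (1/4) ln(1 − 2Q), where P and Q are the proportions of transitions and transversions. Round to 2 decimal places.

11.39

Under the Kimura two-parameter model, d = −½ ln(1 − 2P − Q) − ¼ ln(1 − 2Q).
1 − 2P − Q = 0.5412, giving −½ ln(0.5412) = 0.306983.
1 − 2Q = 0.6504, giving −¼ ln(0.6504) = 0.107542.
d = 0.306983 + 0.107542 = 0.414525.
Under a molecular clock d = 2μt, so t = d/(2μ) = 0.414525 / (2 × 0.0182) = 11.39 Myr.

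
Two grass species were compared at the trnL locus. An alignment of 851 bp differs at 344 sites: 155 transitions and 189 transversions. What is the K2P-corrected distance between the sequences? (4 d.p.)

P = 155/851 ≈ 0.182139 and Q = 189/851 ≈ 0.222092.
Under the Kimura two-parameter model, d = −½ ln(1 − 2P − Q) − ¼ ln(1 − 2Q).
1 − 2P − Q = 0.41363, giving −½ ln(0.41363) = 0.441392.
1 − 2Q = 0.555816, giving −¼ ln(0.555816) = 0.146829.
d = 0.441392 + 0.146829 = 0.588221.

0.5882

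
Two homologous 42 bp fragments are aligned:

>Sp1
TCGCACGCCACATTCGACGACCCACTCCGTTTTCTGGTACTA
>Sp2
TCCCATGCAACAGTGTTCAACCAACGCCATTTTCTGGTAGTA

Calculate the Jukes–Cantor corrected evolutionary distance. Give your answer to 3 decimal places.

The sequences differ at 12 of 42 sites, so p = 12/42 ≈ 0.285714.
d = −(3/4) ln(1 − 4p/3) = −0.75 ln(1 − 0.380952) = −0.75 ln(0.619048)
  = −0.75 × (-0.479572) = 0.359679 substitutions/site.

0.360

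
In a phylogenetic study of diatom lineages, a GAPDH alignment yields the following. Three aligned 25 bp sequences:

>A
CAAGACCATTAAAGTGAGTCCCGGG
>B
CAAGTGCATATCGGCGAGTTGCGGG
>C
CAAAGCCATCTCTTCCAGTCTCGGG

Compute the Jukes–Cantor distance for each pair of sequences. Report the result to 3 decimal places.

A–B: 9/25 sites differ → p = 0.36, d = −0.75 ln(1 − 0.48) = 0.490445 ≈ 0.490.
A–C: 10/25 sites differ → p = 0.4, d = −0.75 ln(1 − 0.533333) = 0.571605 ≈ 0.572.
B–C: 9/25 sites differ → p = 0.36, d = −0.75 ln(1 − 0.48) = 0.490445 ≈ 0.490.

d(A,B) = 0.490, d(A,C) = 0.572, d(B,C) = 0.490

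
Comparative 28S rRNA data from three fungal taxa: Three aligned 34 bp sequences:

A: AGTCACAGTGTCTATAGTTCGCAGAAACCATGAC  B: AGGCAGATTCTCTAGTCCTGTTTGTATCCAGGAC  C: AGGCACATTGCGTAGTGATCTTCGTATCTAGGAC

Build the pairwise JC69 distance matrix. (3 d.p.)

d(A,B) = 0.665, d(A,C) = 0.597, d(B,C) = 0.326

A–B: 15/34 sites differ → p ≈ 0.441176, d = −0.75 ln(1 − 0.588235) = 0.665477 ≈ 0.665.
A–C: 14/34 sites differ → p ≈ 0.411765, d = −0.75 ln(1 − 0.54902) = 0.597249 ≈ 0.597.
B–C: 9/34 sites differ → p ≈ 0.264706, d = −0.75 ln(1 − 0.352941) = 0.326488 ≈ 0.326.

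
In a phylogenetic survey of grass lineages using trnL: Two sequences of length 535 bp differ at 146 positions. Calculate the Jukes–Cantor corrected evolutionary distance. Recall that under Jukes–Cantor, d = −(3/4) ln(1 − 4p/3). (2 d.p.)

0.34

p = 146/535 ≈ 0.272897.
d = −(3/4) ln(1 − 4p/3) = −0.75 ln(1 − 0.363863) = −0.75 ln(0.636137)
  = −0.75 × (-0.452341) = 0.339256 substitutions/site.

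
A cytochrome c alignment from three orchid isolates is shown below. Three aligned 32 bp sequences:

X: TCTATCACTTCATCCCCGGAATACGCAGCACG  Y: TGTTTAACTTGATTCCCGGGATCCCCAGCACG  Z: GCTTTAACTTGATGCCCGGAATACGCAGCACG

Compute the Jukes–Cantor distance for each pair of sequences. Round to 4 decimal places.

d(X,Y) = 0.3041, d(X,Z) = 0.1752, d(Y,Z) = 0.2158

X–Y: 8/32 sites differ → p = 0.25, d = −0.75 ln(1 − 0.333333) = 0.304098 ≈ 0.3041.
X–Z: 5/32 sites differ → p = 0.15625, d = −0.75 ln(1 − 0.208333) = 0.175211 ≈ 0.1752.
Y–Z: 6/32 sites differ → p = 0.1875, d = −0.75 ln(1 − 0.25) = 0.215762 ≈ 0.2158.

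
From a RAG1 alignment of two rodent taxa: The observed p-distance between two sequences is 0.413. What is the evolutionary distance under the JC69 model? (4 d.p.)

d = −(3/4) ln(1 − 4p/3) = −0.75 ln(1 − 0.550667) = −0.75 ln(0.449333)
  = −0.75 × (-0.799991) = 0.599993 substitutions/site.

0.6000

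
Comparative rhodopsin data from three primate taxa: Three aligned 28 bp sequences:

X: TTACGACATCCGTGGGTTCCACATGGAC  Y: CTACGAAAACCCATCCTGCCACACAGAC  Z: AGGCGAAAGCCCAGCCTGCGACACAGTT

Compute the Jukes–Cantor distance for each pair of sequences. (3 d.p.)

X–Y: 11/28 sites differ → p ≈ 0.392857, d = −0.75 ln(1 − 0.523809) = 0.556452 ≈ 0.556.
X–Z: 15/28 sites differ → p ≈ 0.535714, d = −0.75 ln(1 − 0.714285) = 0.939570 ≈ 0.940.
Y–Z: 8/28 sites differ → p ≈ 0.285714, d = −0.75 ln(1 − 0.380952) = 0.359679 ≈ 0.360.

d(X,Y) = 0.556, d(X,Z) = 0.940, d(Y,Z) = 0.360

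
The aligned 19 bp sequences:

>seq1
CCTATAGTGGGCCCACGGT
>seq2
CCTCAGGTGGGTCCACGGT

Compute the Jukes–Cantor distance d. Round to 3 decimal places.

The sequences differ at 4 of 19 sites (4, 5, 6, 12), so p = 4/19 ≈ 0.210526.
d = −(3/4) ln(1 − 4p/3) = −0.75 ln(1 − 0.280701) = −0.75 ln(0.719299)
  = −0.75 × (-0.329478) = 0.247109 substitutions/site.

0.247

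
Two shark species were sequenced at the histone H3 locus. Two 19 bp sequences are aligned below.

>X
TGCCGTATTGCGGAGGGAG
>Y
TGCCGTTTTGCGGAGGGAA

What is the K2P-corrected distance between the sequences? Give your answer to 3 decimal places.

Of 19 sites, 1 differences are transitions and 1 are transversions, so P = 1/19 ≈ 0.052632 and Q = 1/19 ≈ 0.052632.
Under the Kimura two-parameter model, d = −½ ln(1 − 2P − Q) − ¼ ln(1 − 2Q).
1 − 2P − Q = 0.842104, giving −½ ln(0.842104) = 0.085926.
1 − 2Q = 0.894736, giving −¼ ln(0.894736) = 0.027807.
d = 0.085926 + 0.027807 = 0.113733.

0.114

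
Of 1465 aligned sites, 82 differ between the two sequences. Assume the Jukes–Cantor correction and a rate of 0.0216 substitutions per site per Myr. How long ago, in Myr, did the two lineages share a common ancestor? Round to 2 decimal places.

p = 82/1465 ≈ 0.055973.
d = −(3/4) ln(1 − 4p/3) = −0.75 ln(1 − 0.074631) = −0.75 ln(0.925369)
  = −0.75 × (-0.077563) = 0.058172 substitutions/site.
Under a molecular clock d = 2μt, so t = d/(2μ) = 0.058172 / (2 × 0.0216) = 1.35 Myr.

1.35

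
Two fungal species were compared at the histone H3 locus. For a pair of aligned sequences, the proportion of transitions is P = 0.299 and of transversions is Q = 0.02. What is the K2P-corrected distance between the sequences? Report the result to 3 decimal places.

0.491

Under the Kimura two-parameter model, d = −½ ln(1 − 2P − Q) − ¼ ln(1 − 2Q).
1 − 2P − Q = 0.382, giving −½ ln(0.382) = 0.481167.
1 − 2Q = 0.96, giving −¼ ln(0.96) = 0.010205.
d = 0.481167 + 0.010205 = 0.491372.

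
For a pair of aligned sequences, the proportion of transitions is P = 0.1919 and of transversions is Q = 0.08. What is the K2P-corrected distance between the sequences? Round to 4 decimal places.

Under the Kimura two-parameter model, d = −½ ln(1 − 2P − Q) − ¼ ln(1 − 2Q).
1 − 2P − Q = 0.5362, giving −½ ln(0.5362) = 0.311624.
1 − 2Q = 0.84, giving −¼ ln(0.84) = 0.043588.
d = 0.311624 + 0.043588 = 0.355212.

0.3552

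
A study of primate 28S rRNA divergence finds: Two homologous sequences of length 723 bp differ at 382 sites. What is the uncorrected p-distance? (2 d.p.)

0.53

p = 382/723 = 0.528354… ≈ 0.53 (to 2 d.p.).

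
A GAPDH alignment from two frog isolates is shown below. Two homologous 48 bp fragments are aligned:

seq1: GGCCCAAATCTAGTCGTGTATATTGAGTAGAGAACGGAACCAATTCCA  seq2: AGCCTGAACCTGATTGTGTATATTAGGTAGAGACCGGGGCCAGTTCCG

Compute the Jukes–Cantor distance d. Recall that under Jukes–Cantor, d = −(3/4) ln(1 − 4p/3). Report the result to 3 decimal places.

The sequences differ at 14 of 48 sites, so p = 14/48 ≈ 0.291667.
d = −(3/4) ln(1 − 4p/3) = −0.75 ln(1 − 0.388889) = −0.75 ln(0.611111)
  = −0.75 × (-0.492477) = 0.369358 substitutions/site.

0.369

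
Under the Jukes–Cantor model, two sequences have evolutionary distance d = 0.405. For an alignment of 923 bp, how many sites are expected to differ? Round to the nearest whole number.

Invert JC69: p = (3/4)(1 − e^(−4d/3)) = 0.75 × (1 − e^(-0.54)) = 0.75 × (1 − 0.582748) = 0.312939.
Expected differing sites = pL ≈ 0.312939 × 923 = 288.842697 ≈ 289.

289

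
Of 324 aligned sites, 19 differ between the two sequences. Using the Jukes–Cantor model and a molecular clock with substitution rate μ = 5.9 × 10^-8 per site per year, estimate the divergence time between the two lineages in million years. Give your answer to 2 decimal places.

p = 19/324 ≈ 0.058642.
d = −(3/4) ln(1 − 4p/3) = −0.75 ln(1 − 0.078189) = −0.75 ln(0.921811)
  = −0.75 × (-0.081415) = 0.061061 substitutions/site.
Under a molecular clock d = 2μt, so t = d/(2μ) = 0.061061 / (2 × 5.9 × 10^-8) = 0.52 million years.

0.52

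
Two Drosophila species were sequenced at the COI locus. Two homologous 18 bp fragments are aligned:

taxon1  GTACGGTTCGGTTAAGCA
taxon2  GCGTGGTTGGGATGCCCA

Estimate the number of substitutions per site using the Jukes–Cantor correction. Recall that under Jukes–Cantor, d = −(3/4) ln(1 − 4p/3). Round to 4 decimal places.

0.6735

The sequences differ at 8 of 18 sites (2, 3, 4, 9, 12, 14, 15, 16), so p = 8/18 ≈ 0.444444.
d = −(3/4) ln(1 − 4p/3) = −0.75 ln(1 − 0.592592) = −0.75 ln(0.407408)
  = −0.75 × (-0.897940) = 0.673455 substitutions/site.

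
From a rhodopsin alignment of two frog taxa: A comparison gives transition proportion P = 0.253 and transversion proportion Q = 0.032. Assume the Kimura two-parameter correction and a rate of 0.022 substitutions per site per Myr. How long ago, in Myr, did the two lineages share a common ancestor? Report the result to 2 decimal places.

Under the Kimura two-parameter model, d = −½ ln(1 − 2P − Q) − ¼ ln(1 − 2Q).
1 − 2P − Q = 0.462, giving −½ ln(0.462) = 0.386095.
1 − 2Q = 0.936, giving −¼ ln(0.936) = 0.016535.
d = 0.386095 + 0.016535 = 0.402630.
Under a molecular clock d = 2μt, so t = d/(2μ) = 0.402630 / (2 × 0.022) = 9.15 Myr.

9.15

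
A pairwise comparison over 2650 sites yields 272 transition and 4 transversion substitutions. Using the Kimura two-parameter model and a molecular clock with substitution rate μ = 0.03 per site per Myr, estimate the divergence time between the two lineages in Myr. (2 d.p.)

P = 272/2650 ≈ 0.102642 and Q = 4/2650 ≈ 0.001509.
Under the Kimura two-parameter model, d = −½ ln(1 − 2P − Q) − ¼ ln(1 − 2Q).
1 − 2P − Q = 0.793207, giving −½ ln(0.793207) = 0.115836.
1 − 2Q = 0.996982, giving −¼ ln(0.996982) = 0.000756.
d = 0.115836 + 0.000756 = 0.116592.
Under a molecular clock d = 2μt, so t = d/(2μ) = 0.116592 / (2 × 0.03) = 1.94 Myr.

1.94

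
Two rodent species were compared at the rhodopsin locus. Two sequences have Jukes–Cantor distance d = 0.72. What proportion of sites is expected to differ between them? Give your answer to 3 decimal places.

0.463

p = (3/4)(1 − e^(−4d/3)) = 0.75 × (1 − e^(-0.96)) = 0.75 × (1 − 0.382893) = 0.462830.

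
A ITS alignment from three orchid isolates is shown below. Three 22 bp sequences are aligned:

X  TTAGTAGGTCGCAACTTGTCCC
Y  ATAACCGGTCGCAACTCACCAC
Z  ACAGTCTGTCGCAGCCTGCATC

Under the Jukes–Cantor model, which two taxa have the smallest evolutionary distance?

X–Y: 8/22 differ, p = 0.364, d = 0.497.
X–Z: 9/22 differ, p = 0.409, d = 0.591.
Y–Z: 10/22 differ, p = 0.455, d = 0.699.
The smallest distance is between X and Y.

X and Y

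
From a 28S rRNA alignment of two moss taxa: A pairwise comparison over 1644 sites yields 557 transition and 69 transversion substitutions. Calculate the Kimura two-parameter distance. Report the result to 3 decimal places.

P = 557/1644 ≈ 0.338808 and Q = 69/1644 ≈ 0.041971.
Under the Kimura two-parameter model, d = −½ ln(1 − 2P − Q) − ¼ ln(1 − 2Q).
1 − 2P − Q = 0.280413, giving −½ ln(0.280413) = 0.635746.
1 − 2Q = 0.916058, giving −¼ ln(0.916058) = 0.021919.
d = 0.635746 + 0.021919 = 0.657665.

0.658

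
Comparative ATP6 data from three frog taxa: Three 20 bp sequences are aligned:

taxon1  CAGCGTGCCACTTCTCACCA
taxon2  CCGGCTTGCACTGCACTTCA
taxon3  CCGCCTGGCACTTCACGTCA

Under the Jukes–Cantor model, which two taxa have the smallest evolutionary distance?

taxon2 and taxon3

taxon1–taxon2: 9/20 differ, p = 0.450, d = 0.687.
taxon1–taxon3: 6/20 differ, p = 0.300, d = 0.383.
taxon2–taxon3: 4/20 differ, p = 0.200, d = 0.233.
The smallest distance is between taxon2 and taxon3.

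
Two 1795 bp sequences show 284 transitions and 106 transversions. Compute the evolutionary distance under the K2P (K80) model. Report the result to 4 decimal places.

P = 284/1795 ≈ 0.158217 and Q = 106/1795 ≈ 0.059053.
Under the Kimura two-parameter model, d = −½ ln(1 − 2P − Q) − ¼ ln(1 − 2Q).
1 − 2P − Q = 0.624513, giving −½ ln(0.624513) = 0.235392.
1 − 2Q = 0.881894, giving −¼ ln(0.881894) = 0.031421.
d = 0.235392 + 0.031421 = 0.266813.

0.2668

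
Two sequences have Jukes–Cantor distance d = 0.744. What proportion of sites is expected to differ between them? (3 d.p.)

p = (3/4)(1 − e^(−4d/3)) = 0.75 × (1 − e^(-0.992)) = 0.75 × (1 − 0.370834) = 0.471875.

0.472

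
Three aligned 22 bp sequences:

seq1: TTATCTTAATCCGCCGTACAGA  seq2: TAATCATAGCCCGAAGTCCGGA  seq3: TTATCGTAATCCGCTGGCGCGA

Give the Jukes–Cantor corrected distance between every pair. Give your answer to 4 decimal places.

seq1–seq2: 8/22 sites differ → p ≈ 0.363636, d = −0.75 ln(1 − 0.484848) = 0.497470 ≈ 0.4975.
seq1–seq3: 6/22 sites differ → p ≈ 0.272727, d = −0.75 ln(1 − 0.363636) = 0.338988 ≈ 0.3390.
seq2–seq3: 9/22 sites differ → p ≈ 0.409091, d = −0.75 ln(1 − 0.545455) = 0.591344 ≈ 0.5913.

d(seq1,seq2) = 0.4975, d(seq1,seq3) = 0.3390, d(seq2,seq3) = 0.5913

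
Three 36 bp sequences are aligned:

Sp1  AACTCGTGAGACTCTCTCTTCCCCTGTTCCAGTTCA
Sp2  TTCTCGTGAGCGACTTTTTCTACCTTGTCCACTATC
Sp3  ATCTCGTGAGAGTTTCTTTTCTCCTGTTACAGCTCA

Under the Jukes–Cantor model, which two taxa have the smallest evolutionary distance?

Sp1 and Sp3

Sp1–Sp2: 16/36 differ, p = 0.444, d = 0.673.
Sp1–Sp3: 7/36 differ, p = 0.194, d = 0.225.
Sp2–Sp3: 16/36 differ, p = 0.444, d = 0.673.
The smallest distance is between Sp1 and Sp3.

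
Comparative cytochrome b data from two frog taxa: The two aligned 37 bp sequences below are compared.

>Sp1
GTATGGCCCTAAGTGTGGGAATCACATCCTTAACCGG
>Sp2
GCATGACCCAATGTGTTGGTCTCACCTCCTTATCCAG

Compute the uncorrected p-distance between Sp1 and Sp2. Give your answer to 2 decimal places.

0.27

The sequences differ at 10 of 37 positions (sites 2, 6, 10, 12, 17, 20, 21, 26, 33, 36).
p = 10/37 = 0.270270… ≈ 0.27 (to 2 d.p.).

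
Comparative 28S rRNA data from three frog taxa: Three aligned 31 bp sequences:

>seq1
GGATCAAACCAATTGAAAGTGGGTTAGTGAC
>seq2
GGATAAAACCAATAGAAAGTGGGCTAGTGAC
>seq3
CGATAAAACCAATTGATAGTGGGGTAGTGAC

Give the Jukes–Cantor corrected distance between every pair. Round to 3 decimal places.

seq1–seq2: 3/31 sites differ → p ≈ 0.096774, d = −0.75 ln(1 − 0.129032) = 0.103613 ≈ 0.104.
seq1–seq3: 4/31 sites differ → p ≈ 0.129032, d = −0.75 ln(1 − 0.172043) = 0.141596 ≈ 0.142.
seq2–seq3: 4/31 sites differ → p ≈ 0.129032, d = −0.75 ln(1 − 0.172043) = 0.141596 ≈ 0.142.

d(seq1,seq2) = 0.104, d(seq1,seq3) = 0.142, d(seq2,seq3) = 0.142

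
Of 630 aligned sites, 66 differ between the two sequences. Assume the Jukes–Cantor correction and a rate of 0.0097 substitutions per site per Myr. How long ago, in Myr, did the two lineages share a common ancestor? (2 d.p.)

5.82

p = 66/630 ≈ 0.104762.
d = −(3/4) ln(1 − 4p/3) = −0.75 ln(1 − 0.139683) = −0.75 ln(0.860317)
  = −0.75 × (-0.150454) = 0.112841 substitutions/site.
Under a molecular clock d = 2μt, so t = d/(2μ) = 0.112841 / (2 × 0.0097) = 5.82 Myr.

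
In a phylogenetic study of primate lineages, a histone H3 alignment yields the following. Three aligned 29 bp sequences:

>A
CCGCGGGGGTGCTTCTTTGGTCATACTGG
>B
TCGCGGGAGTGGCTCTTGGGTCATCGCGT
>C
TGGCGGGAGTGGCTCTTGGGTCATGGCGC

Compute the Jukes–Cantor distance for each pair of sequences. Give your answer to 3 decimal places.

A–B: 9/29 sites differ → p ≈ 0.310345, d = −0.75 ln(1 − 0.413793) = 0.400562 ≈ 0.401.
A–C: 10/29 sites differ → p ≈ 0.344828, d = −0.75 ln(1 − 0.459771) = 0.461822 ≈ 0.462.
B–C: 3/29 sites differ → p ≈ 0.103448, d = −0.75 ln(1 − 0.137931) = 0.111315 ≈ 0.111.

d(A,B) = 0.401, d(A,C) = 0.462, d(B,C) = 0.111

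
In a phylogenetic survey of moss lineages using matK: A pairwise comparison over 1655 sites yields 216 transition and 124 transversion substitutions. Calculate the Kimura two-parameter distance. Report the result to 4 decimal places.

0.2453

P = 216/1655 ≈ 0.130514 and Q = 124/1655 ≈ 0.074924.
Under the Kimura two-parameter model, d = −½ ln(1 − 2P − Q) − ¼ ln(1 − 2Q).
1 − 2P − Q = 0.664048, giving −½ ln(0.664048) = 0.204700.
1 − 2Q = 0.850152, giving −¼ ln(0.850152) = 0.040585.
d = 0.204700 + 0.040585 = 0.245285.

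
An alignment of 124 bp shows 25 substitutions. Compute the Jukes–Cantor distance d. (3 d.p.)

0.235

p = 25/124 ≈ 0.201613.
d = −(3/4) ln(1 − 4p/3) = −0.75 ln(1 − 0.268817) = −0.75 ln(0.731183)
  = −0.75 × (-0.313092) = 0.234819 substitutions/site.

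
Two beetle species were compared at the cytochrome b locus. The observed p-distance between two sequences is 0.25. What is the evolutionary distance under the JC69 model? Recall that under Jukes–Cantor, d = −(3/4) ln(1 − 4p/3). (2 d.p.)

0.30

d = −(3/4) ln(1 − 4p/3) = −0.75 ln(1 − 0.333333) = −0.75 ln(0.666667)
  = −0.75 × (-0.405465) = 0.304099 substitutions/site.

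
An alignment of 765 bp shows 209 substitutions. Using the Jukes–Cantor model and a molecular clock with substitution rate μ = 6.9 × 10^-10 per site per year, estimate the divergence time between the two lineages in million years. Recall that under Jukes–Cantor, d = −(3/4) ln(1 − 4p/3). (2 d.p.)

246.19

p = 209/765 ≈ 0.273203.
d = −(3/4) ln(1 − 4p/3) = −0.75 ln(1 − 0.364271) = −0.75 ln(0.635729)
  = −0.75 × (-0.452983) = 0.339737 substitutions/site.
Under a molecular clock d = 2μt, so t = d/(2μ) = 0.339737 / (2 × 6.9 × 10^-10) = 246.19 million years.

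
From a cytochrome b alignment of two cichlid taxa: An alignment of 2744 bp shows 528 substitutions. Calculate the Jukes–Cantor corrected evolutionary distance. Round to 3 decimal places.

0.222

p = 528/2744 ≈ 0.19242.
d = −(3/4) ln(1 − 4p/3) = −0.75 ln(1 − 0.25656) = −0.75 ln(0.74344)
  = −0.75 × (-0.296467) = 0.222350 substitutions/site.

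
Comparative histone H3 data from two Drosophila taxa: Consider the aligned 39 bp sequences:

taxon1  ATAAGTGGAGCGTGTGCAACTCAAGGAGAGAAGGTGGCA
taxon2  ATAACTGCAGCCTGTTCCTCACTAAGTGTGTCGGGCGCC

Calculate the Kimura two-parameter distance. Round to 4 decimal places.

Of 39 sites, 1 differences are transitions and 15 are transversions, so P = 1/39 ≈ 0.025641 and Q = 15/39 ≈ 0.384615.
Under the Kimura two-parameter model, d = −½ ln(1 − 2P − Q) − ¼ ln(1 − 2Q).
1 − 2P − Q = 0.564103, giving −½ ln(0.564103) = 0.286259.
1 − 2Q = 0.23077, giving −¼ ln(0.23077) = 0.366583.
d = 0.286259 + 0.366583 = 0.652842.

0.6528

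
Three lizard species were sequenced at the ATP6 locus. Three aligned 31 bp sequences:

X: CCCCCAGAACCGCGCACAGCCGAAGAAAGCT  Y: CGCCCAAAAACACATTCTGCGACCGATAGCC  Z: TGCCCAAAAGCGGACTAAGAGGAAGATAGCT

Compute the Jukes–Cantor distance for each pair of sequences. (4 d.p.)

X–Y: 14/31 sites differ → p ≈ 0.451613, d = −0.75 ln(1 − 0.602151) = 0.691262 ≈ 0.6913.
X–Z: 11/31 sites differ → p ≈ 0.354839, d = −0.75 ln(1 − 0.473119) = 0.480585 ≈ 0.4806.
Y–Z: 12/31 sites differ → p ≈ 0.387097, d = −0.75 ln(1 − 0.516129) = 0.544453 ≈ 0.5445.

d(X,Y) = 0.6913, d(X,Z) = 0.4806, d(Y,Z) = 0.5445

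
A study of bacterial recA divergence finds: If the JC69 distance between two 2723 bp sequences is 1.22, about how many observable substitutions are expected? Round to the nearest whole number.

1641

Invert JC69: p = (3/4)(1 − e^(−4d/3)) = 0.75 × (1 − e^(-1.626667)) = 0.75 × (1 − 0.196584) = 0.602562.
Expected differing sites = pL ≈ 0.602562 × 2723 = 1640.776326 ≈ 1641.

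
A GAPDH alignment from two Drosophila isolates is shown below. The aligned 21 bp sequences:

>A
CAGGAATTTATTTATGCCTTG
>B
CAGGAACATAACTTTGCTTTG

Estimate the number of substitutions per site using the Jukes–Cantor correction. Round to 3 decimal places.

0.360

The sequences differ at 6 of 21 sites (7, 8, 11, 12, 14, 18), so p = 6/21 ≈ 0.285714.
d = −(3/4) ln(1 − 4p/3) = −0.75 ln(1 − 0.380952) = −0.75 ln(0.619048)
  = −0.75 × (-0.479572) = 0.359679 substitutions/site.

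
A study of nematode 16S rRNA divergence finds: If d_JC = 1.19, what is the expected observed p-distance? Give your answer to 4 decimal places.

p = (3/4)(1 − e^(−4d/3)) = 0.75 × (1 − e^(-1.586667)) = 0.75 × (1 − 0.204606) = 0.596546.

0.5965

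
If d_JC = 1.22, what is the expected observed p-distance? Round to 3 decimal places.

0.603

p = (3/4)(1 − e^(−4d/3)) = 0.75 × (1 − e^(-1.626667)) = 0.75 × (1 − 0.196584) = 0.602562.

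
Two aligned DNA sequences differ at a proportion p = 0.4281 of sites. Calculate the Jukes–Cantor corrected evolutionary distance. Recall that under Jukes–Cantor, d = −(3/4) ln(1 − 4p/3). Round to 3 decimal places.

d = −(3/4) ln(1 − 4p/3) = −0.75 ln(1 − 0.5708) = −0.75 ln(0.4292)
  = −0.75 × (-0.845832) = 0.634374 substitutions/site.

0.634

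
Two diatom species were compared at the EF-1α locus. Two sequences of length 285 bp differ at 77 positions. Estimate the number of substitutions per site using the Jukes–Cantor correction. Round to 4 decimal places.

p = 77/285 ≈ 0.270175.
d = −(3/4) ln(1 − 4p/3) = −0.75 ln(1 − 0.360233) = −0.75 ln(0.639767)
  = −0.75 × (-0.446651) = 0.334988 substitutions/site.

0.3350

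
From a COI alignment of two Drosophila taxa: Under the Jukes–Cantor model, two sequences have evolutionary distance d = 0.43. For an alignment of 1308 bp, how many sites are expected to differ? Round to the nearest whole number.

428

Invert JC69: p = (3/4)(1 − e^(−4d/3)) = 0.75 × (1 − e^(-0.573333)) = 0.75 × (1 − 0.563644) = 0.327267.
Expected differing sites = pL ≈ 0.327267 × 1308 = 428.065236 ≈ 428.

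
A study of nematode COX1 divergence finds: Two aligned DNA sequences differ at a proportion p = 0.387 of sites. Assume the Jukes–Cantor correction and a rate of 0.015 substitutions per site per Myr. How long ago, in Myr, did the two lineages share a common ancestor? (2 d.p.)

18.14

d = −(3/4) ln(1 − 4p/3) = −0.75 ln(1 − 0.516) = −0.75 ln(0.484)
  = −0.75 × (-0.725670) = 0.544253 substitutions/site.
Under a molecular clock d = 2μt, so t = d/(2μ) = 0.544253 / (2 × 0.015) = 18.14 Myr.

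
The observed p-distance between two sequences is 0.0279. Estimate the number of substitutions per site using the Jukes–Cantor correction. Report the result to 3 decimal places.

d = −(3/4) ln(1 − 4p/3) = −0.75 ln(1 − 0.0372) = −0.75 ln(0.9628)
  = −0.75 × (-0.037910) = 0.028433 substitutions/site.

0.028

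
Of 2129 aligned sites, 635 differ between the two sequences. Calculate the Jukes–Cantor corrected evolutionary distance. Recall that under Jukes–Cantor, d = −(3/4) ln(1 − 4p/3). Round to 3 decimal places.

0.380

p = 635/2129 ≈ 0.298262.
d = −(3/4) ln(1 − 4p/3) = −0.75 ln(1 − 0.397683) = −0.75 ln(0.602317)
  = −0.75 × (-0.506971) = 0.380228 substitutions/site.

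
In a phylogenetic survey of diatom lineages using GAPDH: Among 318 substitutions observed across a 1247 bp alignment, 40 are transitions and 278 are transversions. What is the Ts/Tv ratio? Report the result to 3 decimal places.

R = 40/278 = 0.143884… ≈ 0.144 (to 3 d.p.).

0.144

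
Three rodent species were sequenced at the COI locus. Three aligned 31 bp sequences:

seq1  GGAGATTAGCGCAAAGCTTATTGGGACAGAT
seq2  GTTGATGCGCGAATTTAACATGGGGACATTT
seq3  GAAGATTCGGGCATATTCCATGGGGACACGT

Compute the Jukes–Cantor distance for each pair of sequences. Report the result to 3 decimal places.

seq1–seq2: 14/31 sites differ → p ≈ 0.451613, d = −0.75 ln(1 − 0.602151) = 0.691262 ≈ 0.691.
seq1–seq3: 11/31 sites differ → p ≈ 0.354839, d = −0.75 ln(1 − 0.473119) = 0.480585 ≈ 0.481.
seq2–seq3: 10/31 sites differ → p ≈ 0.322581, d = −0.75 ln(1 − 0.430108) = 0.421731 ≈ 0.422.

d(seq1,seq2) = 0.691, d(seq1,seq3) = 0.481, d(seq2,seq3) = 0.422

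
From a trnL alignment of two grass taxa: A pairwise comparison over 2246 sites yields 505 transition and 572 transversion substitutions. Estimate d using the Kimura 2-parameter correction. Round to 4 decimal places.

0.7873

P = 505/2246 ≈ 0.224844 and Q = 572/2246 ≈ 0.254675.
Under the Kimura two-parameter model, d = −½ ln(1 − 2P − Q) − ¼ ln(1 − 2Q).
1 − 2P − Q = 0.295637, giving −½ ln(0.295637) = 0.609311.
1 − 2Q = 0.49065, giving −¼ ln(0.49065) = 0.178006.
d = 0.609311 + 0.178006 = 0.787317.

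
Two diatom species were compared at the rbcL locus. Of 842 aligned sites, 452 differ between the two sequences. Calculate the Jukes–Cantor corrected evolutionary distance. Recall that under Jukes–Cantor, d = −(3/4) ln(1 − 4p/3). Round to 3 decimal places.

0.943

p = 452/842 ≈ 0.536817.
d = −(3/4) ln(1 − 4p/3) = −0.75 ln(1 − 0.715756) = −0.75 ln(0.284244)
  = −0.75 × (-1.257922) = 0.943442 substitutions/site.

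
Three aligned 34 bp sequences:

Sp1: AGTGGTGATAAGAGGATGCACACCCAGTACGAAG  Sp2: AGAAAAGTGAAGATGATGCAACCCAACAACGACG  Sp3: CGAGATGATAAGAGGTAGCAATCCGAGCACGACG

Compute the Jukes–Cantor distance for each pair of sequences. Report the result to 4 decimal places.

Sp1–Sp2: 13/34 sites differ → p ≈ 0.382353, d = −0.75 ln(1 − 0.509804) = 0.534712 ≈ 0.5347.
Sp1–Sp3: 10/34 sites differ → p ≈ 0.294118, d = −0.75 ln(1 − 0.392157) = 0.373379 ≈ 0.3734.
Sp2–Sp3: 12/34 sites differ → p ≈ 0.352941, d = −0.75 ln(1 − 0.470588) = 0.476991 ≈ 0.4770.

d(Sp1,Sp2) = 0.5347, d(Sp1,Sp3) = 0.3734, d(Sp2,Sp3) = 0.4770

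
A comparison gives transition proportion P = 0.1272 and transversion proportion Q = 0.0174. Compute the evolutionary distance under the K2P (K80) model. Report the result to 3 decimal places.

0.167

Under the Kimura two-parameter model, d = −½ ln(1 − 2P − Q) − ¼ ln(1 − 2Q).
1 − 2P − Q = 0.7282, giving −½ ln(0.7282) = 0.158590.
1 − 2Q = 0.9652, giving −¼ ln(0.9652) = 0.008855.
d = 0.158590 + 0.008855 = 0.167445.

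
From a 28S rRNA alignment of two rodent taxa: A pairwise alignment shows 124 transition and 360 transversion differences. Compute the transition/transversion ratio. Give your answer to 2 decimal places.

0.34

R = 124/360 = 0.344444… ≈ 0.34 (to 2 d.p.).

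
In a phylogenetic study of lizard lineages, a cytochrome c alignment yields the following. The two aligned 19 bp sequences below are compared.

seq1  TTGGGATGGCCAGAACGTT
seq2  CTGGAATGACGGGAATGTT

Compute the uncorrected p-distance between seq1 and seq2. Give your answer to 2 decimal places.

0.32

The sequences differ at 6 of 19 positions (sites 1, 5, 9, 11, 12, 16).
p = 6/19 = 0.315789… ≈ 0.32 (to 2 d.p.).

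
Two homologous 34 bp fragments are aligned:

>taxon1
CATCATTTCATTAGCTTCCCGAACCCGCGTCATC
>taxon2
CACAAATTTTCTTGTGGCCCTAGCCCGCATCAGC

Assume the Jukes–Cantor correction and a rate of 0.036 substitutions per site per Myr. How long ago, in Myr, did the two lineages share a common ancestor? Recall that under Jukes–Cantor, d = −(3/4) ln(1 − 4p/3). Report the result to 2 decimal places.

The sequences differ at 14 of 34 sites, so p = 14/34 ≈ 0.411765.
d = −(3/4) ln(1 − 4p/3) = −0.75 ln(1 − 0.54902) = −0.75 ln(0.45098)
  = −0.75 × (-0.796332) = 0.597249 substitutions/site.
Under a molecular clock d = 2μt, so t = d/(2μ) = 0.597249 / (2 × 0.036) = 8.30 Myr.

8.30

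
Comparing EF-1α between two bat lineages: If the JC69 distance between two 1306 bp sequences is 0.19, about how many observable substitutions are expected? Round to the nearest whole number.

Invert JC69: p = (3/4)(1 − e^(−4d/3)) = 0.75 × (1 − e^(-0.253333)) = 0.75 × (1 − 0.776209) = 0.167843.
Expected differing sites = pL ≈ 0.167843 × 1306 = 219.202958 ≈ 219.

219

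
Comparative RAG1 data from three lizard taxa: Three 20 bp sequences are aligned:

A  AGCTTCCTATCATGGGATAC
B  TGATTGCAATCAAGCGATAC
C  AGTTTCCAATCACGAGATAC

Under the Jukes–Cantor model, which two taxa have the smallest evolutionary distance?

A–B: 6/20 differ, p = 0.300, d = 0.383.
A–C: 4/20 differ, p = 0.200, d = 0.233.
B–C: 5/20 differ, p = 0.250, d = 0.304.
The smallest distance is between A and C.

A and C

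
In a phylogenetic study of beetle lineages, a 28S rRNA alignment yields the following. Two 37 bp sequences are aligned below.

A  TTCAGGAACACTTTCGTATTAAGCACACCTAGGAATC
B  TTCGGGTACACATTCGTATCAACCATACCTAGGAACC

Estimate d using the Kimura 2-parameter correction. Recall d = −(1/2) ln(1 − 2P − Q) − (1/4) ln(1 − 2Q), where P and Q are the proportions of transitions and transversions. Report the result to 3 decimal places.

Of 37 sites, 4 differences are transitions and 3 are transversions, so P = 4/37 ≈ 0.108108 and Q = 3/37 ≈ 0.081081.
Under the Kimura two-parameter model, d = −½ ln(1 − 2P − Q) − ¼ ln(1 − 2Q).
1 − 2P − Q = 0.702703, giving −½ ln(0.702703) = 0.176410.
1 − 2Q = 0.837838, giving −¼ ln(0.837838) = 0.044233.
d = 0.176410 + 0.044233 = 0.220643.

0.221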